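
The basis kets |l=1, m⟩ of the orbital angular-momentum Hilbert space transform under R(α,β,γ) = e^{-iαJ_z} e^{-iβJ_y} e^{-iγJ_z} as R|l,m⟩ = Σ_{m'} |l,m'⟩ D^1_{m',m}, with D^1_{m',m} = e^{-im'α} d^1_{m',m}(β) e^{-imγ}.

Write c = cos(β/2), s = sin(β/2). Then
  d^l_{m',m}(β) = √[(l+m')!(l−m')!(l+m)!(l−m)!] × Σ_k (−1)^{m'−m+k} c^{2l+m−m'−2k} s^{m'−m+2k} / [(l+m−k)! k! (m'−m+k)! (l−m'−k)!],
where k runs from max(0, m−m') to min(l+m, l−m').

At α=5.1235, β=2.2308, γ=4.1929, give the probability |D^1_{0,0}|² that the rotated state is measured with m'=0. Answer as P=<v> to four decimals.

P=0.3759

First d^1_{0,0}(β=2.2308), then the phase factors e^{-i(0)α} and e^{-i(0)γ}:
c=cos(2.2308/2)=0.439818, s=sin(2.2308/2)=0.898087; N=√[1·1·1·1]=1.000000
k∈{0,1} keeps every argument non-negative
  k=0: (−1)^0·1.0000/(1)·0.4398^2·0.8981^0 = +0.193440
  k=1: (−1)^1·1.0000/(1)·0.4398^0·0.8981^2 = -0.806560
d^1_{0,0}(2.2308) = +0.193440 -0.806560 = -0.613120
|D^1_{0,0}|² = |d^1_{0,0}(β)|² = (-0.613120)² = 0.375916 (the z-rotation phases have unit modulus)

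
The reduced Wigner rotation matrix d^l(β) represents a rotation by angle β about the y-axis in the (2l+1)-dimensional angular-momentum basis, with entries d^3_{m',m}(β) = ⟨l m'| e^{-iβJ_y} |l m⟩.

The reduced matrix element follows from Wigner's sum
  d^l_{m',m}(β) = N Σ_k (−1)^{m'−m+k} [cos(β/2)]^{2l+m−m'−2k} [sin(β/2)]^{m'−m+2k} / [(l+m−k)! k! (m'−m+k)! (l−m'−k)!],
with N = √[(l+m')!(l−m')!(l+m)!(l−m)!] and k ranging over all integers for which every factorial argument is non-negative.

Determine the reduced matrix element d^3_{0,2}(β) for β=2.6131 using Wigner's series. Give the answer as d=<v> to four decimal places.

d^3_{0,2}(β=2.6131) via Wigner's sum:
c=cos(2.6131/2)=0.261182, s=sin(2.6131/2)=0.965290; N=√[6·6·120·1]=65.726707
k∈{2,3} keeps every argument non-negative
  k=2: (−1)^0·65.7267/(12)·0.2612^4·0.9653^2 = +0.023749
  k=3: (−1)^1·65.7267/(12)·0.2612^2·0.9653^4 = -0.324397
d^3_{0,2}(2.6131) = +0.023749 -0.324397 = -0.300648

d=-0.3006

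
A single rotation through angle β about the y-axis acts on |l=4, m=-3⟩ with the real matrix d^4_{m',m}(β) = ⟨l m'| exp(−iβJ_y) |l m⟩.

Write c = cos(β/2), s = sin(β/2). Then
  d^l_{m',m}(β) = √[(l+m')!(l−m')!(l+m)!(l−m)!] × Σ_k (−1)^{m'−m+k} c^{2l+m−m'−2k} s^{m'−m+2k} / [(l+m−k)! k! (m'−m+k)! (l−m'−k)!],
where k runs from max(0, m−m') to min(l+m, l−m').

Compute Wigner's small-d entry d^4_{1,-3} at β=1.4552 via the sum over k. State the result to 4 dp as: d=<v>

d^4_{1,-3}(β=1.4552) via Wigner's sum:
c=cos(1.4552/2)=0.746773, s=sin(1.4552/2)=0.665079; N=√[120·6·1·5040]=1904.940944
k∈{0,1} keeps every argument non-negative
  k=0: (−1)^4·1904.9409/(144)·0.7468^4·0.6651^4 = +0.804946
  k=1: (−1)^5·1904.9409/(240)·0.7468^2·0.6651^6 = -0.383078
d^4_{1,-3}(1.4552) = +0.804946 -0.383078 = +0.421867

d=0.4219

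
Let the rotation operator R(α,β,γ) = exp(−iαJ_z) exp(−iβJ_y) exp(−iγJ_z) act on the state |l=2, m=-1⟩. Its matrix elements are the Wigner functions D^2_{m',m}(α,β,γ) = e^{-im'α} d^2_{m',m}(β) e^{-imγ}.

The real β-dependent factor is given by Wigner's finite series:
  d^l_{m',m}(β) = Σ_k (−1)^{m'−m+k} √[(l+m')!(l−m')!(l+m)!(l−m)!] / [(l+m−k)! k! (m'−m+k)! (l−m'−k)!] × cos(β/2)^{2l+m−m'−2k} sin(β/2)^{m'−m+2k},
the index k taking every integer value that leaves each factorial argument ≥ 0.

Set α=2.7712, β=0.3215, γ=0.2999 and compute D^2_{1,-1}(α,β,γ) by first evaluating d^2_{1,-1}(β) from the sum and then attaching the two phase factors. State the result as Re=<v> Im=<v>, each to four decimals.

First d^2_{1,-1}(β=0.3215), then the phase factors e^{-i(1)α} and e^{-i(-1)γ}:
Half-angle: c=0.987108, s=0.160059. N=√(6·1·1·6)=6.000000
k∈{0,1} keeps every argument non-negative
  k=0: (−1)^2·6.0000/(2)·0.9871^2·0.1601^2 = +0.074887
  k=1: (−1)^3·6.0000/(6)·0.9871^0·0.1601^4 = -0.000656
d^2_{1,-1}(0.3215) = +0.074887 -0.000656 = +0.074231
Phases: e^{-i·(1)·2.7712}=-0.932185-0.361981i, e^{-i·(-1)·0.2999}=+0.955366+0.295425i ⇒ D=-0.058170-0.046113i

Re=-0.0582 Im=-0.0461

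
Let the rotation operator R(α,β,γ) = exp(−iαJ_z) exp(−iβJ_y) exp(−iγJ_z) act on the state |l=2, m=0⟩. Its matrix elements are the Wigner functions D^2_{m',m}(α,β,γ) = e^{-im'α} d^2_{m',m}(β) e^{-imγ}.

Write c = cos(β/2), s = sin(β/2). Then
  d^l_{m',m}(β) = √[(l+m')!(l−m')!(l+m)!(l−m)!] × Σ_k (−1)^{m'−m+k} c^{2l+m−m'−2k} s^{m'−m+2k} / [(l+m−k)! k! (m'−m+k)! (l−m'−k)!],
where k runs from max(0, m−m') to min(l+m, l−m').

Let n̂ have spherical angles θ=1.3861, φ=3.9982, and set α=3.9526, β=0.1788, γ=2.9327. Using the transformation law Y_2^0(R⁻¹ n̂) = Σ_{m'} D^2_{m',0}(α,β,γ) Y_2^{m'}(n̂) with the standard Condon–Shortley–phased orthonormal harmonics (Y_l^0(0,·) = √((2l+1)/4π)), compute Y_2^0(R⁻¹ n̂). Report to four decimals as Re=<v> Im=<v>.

Re=-0.1959 Im=0.0000

Need the full column D^2_{m',0} for m'=−2..2 at α=3.9526, β=0.1788, γ=2.9327.
cos(β/2)=0.996006, sin(β/2)=0.089281
d^2_{-2,0}: single k=2 term ⇒ +0.019369;  D = -0.000992+0.019344i
d^2_{-1,0}: k∈[1..2] ⇒ +0.216083 -0.001736 = +0.214347;  D = -0.147635-0.155398i
d^2_{0,0}: k∈[0..2] ⇒ +0.984121 -0.031630 +0.000064 = +0.952555;  D = +0.952555+0.000000i
d^2_{1,0}: k∈[0..1] ⇒ -0.216083 +0.001736 = -0.214347;  D = +0.147635-0.155398i
d^2_{2,0}: single k=0 term ⇒ +0.019369;  D = -0.000992-0.019344i
Y_2^{m'}(θ=1.3861,φ=3.9982) and Σ D·Y over m':
  (-0.0010+0.0193i)·(-0.0530-0.3695i)  (-0.1476-0.1554i)·(-0.0913+0.1054i)  (+0.9526+0.0000i)·(-0.2835+0.0000i)  (+0.1476-0.1554i)·(+0.0913+0.1054i)  (-0.0010-0.0193i)·(-0.0530+0.3695i)
Y_2^0(R⁻¹ n̂) = -0.195906-0.000000i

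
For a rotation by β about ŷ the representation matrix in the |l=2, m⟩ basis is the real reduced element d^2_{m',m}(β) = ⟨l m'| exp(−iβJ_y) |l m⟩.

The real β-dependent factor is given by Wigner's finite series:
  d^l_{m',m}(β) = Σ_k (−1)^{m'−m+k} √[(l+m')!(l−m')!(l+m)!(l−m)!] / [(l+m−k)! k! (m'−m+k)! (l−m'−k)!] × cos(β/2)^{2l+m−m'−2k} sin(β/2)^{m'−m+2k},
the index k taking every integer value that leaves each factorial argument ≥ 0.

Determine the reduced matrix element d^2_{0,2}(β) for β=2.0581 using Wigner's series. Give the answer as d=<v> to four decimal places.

d^2_{0,2}(β=2.0581) via Wigner's sum:
Half-angle: c=0.515633, s=0.856810. N=√(2·2·24·1)=9.797959
Admissible k: 2..2 (factorial args all ≥0)
  k=2: (−1)^0·9.7980/(4)·0.5156^2·0.8568^2 = +0.478108
d^2_{0,2}(2.0581) = +0.478108

d=0.4781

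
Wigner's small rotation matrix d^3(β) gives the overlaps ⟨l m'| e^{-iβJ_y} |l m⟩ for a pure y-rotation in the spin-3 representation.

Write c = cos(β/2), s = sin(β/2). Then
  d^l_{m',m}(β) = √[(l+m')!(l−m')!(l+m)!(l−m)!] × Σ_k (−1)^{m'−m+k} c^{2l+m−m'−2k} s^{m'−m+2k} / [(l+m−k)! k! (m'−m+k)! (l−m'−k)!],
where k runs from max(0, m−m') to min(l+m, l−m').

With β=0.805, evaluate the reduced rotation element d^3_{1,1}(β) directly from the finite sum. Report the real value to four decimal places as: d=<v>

d^3_{1,1}(β=0.805) via Wigner's sum:
Half-angle: c=0.920085, s=0.391720. N=√(24·2·24·2)=48.000000
Admissible k: 0..2 (factorial args all ≥0)
  k=0: (−1)^0·48.0000/(48)·0.9201^6·0.3917^0 = +0.606690
  k=1: (−1)^1·48.0000/(6)·0.9201^4·0.3917^2 = -0.879735
  k=2: (−1)^2·48.0000/(8)·0.9201^2·0.3917^4 = +0.119594
d^3_{1,1}(0.805) = +0.606690 -0.879735 +0.119594 = -0.153452

d=-0.1535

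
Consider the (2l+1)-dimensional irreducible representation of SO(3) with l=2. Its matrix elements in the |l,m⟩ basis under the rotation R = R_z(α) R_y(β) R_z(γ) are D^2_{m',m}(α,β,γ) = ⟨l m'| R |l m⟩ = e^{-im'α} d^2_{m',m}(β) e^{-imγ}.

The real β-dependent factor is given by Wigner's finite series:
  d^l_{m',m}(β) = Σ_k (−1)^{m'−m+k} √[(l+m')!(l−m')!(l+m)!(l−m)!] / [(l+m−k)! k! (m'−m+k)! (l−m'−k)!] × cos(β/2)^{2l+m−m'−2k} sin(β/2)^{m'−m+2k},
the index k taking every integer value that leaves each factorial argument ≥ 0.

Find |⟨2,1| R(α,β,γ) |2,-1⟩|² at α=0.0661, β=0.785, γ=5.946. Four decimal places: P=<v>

D^2_{1,-1}(0.0661,0.785,5.946) = e^{-i·1·0.0661}·d^2_{1,-1}(0.785)·e^{-i·-1·5.946}. Compute d first:
c=cos(0.785/2)=0.923956, s=sin(0.785/2)=0.382499; N=√[6·1·1·6]=6.000000
k∈{0,1} keeps every argument non-negative
  k=0: (−1)^2·6.0000/(2)·0.9240^2·0.3825^2 = +0.374701
  k=1: (−1)^3·6.0000/(6)·0.9240^0·0.3825^4 = -0.021405
d^2_{1,-1}(0.785) = +0.374701 -0.021405 = +0.353296
|D^2_{1,-1}|² = |d^2_{1,-1}(β)|² = (+0.353296)² = 0.124818 (the z-rotation phases have unit modulus)

P=0.1248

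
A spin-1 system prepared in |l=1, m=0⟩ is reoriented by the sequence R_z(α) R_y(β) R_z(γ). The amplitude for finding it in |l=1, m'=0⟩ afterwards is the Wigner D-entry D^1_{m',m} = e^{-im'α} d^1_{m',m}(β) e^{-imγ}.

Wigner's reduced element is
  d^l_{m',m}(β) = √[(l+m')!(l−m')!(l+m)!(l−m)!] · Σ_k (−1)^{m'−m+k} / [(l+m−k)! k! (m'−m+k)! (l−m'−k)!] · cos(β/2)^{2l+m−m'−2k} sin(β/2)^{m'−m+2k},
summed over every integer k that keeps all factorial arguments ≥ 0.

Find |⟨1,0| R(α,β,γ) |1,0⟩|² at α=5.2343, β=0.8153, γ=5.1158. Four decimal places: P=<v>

P=0.4701

First d^1_{0,0}(β=0.8153), then the phase factors e^{-i(0)α} and e^{-i(0)γ}:
c=cos(0.8153/2)=0.918055, s=sin(0.8153/2)=0.396453; N=√[1·1·1·1]=1.000000
k∈{0,1} keeps every argument non-negative
  k=0: (−1)^0·1.0000/(1)·0.9181^2·0.3965^0 = +0.842825
  k=1: (−1)^1·1.0000/(1)·0.9181^0·0.3965^2 = -0.157175
d^1_{0,0}(0.8153) = +0.842825 -0.157175 = +0.685650
|D^1_{0,0}|² = |d^1_{0,0}(β)|² = (+0.685650)² = 0.470116 (the z-rotation phases have unit modulus)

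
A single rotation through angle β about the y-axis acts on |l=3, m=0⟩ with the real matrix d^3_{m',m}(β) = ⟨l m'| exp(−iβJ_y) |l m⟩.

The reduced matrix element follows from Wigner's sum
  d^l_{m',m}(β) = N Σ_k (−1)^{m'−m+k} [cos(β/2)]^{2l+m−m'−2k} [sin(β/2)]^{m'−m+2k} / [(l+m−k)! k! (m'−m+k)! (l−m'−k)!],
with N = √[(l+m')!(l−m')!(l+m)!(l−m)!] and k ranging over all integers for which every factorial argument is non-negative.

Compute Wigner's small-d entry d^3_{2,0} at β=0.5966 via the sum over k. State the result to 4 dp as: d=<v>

d=0.3576

d^3_{2,0}(β=0.5966) via Wigner's sum:
Half-angle: c=0.955837, s=0.293896. N=√(120·1·6·6)=65.726707
k: max(0,(0)−(2))=0 … min(3+(0),3−(2))=1
  k=0: (−1)^2·65.7267/(12)·0.9558^4·0.2939^2 = +0.394897
  k=1: (−1)^3·65.7267/(12)·0.9558^2·0.2939^4 = -0.037334
d^3_{2,0}(0.5966) = +0.394897 -0.037334 = +0.357563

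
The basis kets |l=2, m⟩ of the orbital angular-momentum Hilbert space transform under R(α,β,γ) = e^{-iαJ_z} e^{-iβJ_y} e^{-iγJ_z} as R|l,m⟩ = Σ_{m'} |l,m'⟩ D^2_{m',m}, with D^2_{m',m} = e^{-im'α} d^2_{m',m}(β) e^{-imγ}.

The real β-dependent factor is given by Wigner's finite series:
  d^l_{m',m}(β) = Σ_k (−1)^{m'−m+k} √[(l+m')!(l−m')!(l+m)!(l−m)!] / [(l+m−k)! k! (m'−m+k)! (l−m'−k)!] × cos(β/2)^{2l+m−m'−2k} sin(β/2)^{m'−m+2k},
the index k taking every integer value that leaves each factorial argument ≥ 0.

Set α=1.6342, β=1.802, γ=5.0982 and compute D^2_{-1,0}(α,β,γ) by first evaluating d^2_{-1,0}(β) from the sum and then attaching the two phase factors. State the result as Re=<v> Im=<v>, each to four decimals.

Split into d^2_{-1,0}(β=1.802) × two z-phases.
Half-angle: c=0.620826, s=0.783948. N=√(1·6·2·2)=4.898979
The bounds max(0,m−m')=1 and min(l+m,l−m')=2 give 2 terms
  k=1: (−1)^0·4.8990/(2)·0.6208^3·0.7839^1 = +0.459487
  k=2: (−1)^1·4.8990/(2)·0.6208^1·0.7839^3 = -0.732669
d^2_{-1,0}(1.802) = +0.459487 -0.732669 = -0.273182
Attach z-rotation phases: D = e^{-i(-1)(1.6342)}·(-0.273182)·e^{-i(0)(5.0982)} = +0.017309-0.272633i

Re=0.0173 Im=-0.2726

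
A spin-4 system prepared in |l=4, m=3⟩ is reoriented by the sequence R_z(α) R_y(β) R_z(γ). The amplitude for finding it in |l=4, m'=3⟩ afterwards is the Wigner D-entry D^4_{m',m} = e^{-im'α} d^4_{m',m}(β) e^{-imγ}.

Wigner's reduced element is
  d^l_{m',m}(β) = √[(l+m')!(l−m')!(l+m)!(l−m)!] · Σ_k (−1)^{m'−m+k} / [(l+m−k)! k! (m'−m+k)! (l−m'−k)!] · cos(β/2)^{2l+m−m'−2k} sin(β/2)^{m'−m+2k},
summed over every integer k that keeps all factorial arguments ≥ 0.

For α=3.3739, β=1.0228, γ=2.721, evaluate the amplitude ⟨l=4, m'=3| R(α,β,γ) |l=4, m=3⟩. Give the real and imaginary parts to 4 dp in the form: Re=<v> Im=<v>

Re=-0.3403 Im=-0.2157

Split into d^4_{3,3}(β=1.0228) × two z-phases.
With c≡cos(β/2)=0.872060 and s≡sin(β/2)=0.489399, N=[5040·1·5040·1]^{1/2}=5040.000000
k: max(0,(3)−(3))=0 … min(4+(3),4−(3))=1
  k=0: (−1)^0·5040.0000/(5040)·0.8721^8·0.4894^0 = +0.334481
  k=1: (−1)^1·5040.0000/(720)·0.8721^6·0.4894^2 = -0.737399
d^4_{3,3}(1.0228) = +0.334481 -0.737399 = -0.402917
D = (-0.766821+0.641860i)·(-0.402917)·(-0.304124-0.952633i) = -0.340331-0.215679i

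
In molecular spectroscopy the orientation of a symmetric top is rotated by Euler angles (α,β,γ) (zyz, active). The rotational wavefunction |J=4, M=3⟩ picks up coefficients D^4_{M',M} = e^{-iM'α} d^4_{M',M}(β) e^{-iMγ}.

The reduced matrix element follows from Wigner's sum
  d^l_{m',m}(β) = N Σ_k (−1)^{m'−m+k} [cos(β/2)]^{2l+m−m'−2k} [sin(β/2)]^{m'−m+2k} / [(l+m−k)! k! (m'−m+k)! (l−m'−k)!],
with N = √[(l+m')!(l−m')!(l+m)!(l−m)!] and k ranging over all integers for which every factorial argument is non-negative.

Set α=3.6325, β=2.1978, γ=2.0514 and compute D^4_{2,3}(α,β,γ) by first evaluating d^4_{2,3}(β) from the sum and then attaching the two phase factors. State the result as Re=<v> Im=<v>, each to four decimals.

D^4_{2,3}(3.6325,2.1978,2.0514) = e^{-i·2·3.6325}·d^4_{2,3}(2.1978)·e^{-i·3·2.0514}. Compute d first:
Half-angle: c=0.454576, s=0.890708. N=√(720·2·5040·1)=2693.993318
k: max(0,(3)−(2))=1 … min(4+(3),4−(2))=2
  k=1: (−1)^0·2693.9933/(720)·0.4546^7·0.8907^1 = +0.013367
  k=2: (−1)^1·2693.9933/(240)·0.4546^5·0.8907^3 = -0.153966
d^4_{2,3}(2.1978) = +0.013367 -0.153966 = -0.140599
D = (+0.555515-0.831507i)·(-0.140599)·(+0.991693+0.128628i) = -0.092493+0.105891i

Re=-0.0925 Im=0.1059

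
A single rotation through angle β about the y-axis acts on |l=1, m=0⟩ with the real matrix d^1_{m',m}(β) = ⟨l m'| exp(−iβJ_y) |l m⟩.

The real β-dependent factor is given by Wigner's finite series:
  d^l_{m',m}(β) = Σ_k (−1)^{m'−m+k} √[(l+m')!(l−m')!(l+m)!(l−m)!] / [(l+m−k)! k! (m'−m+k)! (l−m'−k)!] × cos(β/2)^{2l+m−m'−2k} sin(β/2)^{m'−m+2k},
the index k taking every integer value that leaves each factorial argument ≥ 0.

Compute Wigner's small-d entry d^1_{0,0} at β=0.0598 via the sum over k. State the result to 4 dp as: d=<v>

d^1_{0,0}(β=0.0598) via Wigner's sum:
With c≡cos(β/2)=0.999553 and s≡sin(β/2)=0.029896, N=[1·1·1·1]^{1/2}=1.000000
k∈{0,1} keeps every argument non-negative
  k=0: (−1)^0·1.0000/(1)·0.9996^2·0.0299^0 = +0.999106
  k=1: (−1)^1·1.0000/(1)·0.9996^0·0.0299^2 = -0.000894
d^1_{0,0}(0.0598) = +0.999106 -0.000894 = +0.998213

d=0.9982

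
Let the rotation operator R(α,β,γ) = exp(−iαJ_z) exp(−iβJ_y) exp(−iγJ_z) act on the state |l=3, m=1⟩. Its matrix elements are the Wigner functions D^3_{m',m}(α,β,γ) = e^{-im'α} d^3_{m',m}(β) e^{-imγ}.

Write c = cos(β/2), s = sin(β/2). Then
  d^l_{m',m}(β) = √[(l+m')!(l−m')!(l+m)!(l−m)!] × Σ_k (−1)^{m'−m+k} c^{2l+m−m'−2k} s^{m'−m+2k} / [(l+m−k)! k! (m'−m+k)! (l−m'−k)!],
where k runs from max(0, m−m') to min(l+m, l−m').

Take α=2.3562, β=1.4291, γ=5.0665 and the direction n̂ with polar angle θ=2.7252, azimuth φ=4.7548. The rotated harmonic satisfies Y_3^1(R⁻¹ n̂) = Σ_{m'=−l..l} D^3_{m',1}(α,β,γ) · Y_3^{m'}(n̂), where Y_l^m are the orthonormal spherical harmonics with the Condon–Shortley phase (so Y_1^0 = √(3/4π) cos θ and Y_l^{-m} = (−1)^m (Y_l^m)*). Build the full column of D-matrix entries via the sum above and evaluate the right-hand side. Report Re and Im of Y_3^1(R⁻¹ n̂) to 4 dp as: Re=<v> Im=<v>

Need the full column D^3_{m',1} for m'=−3..3 at α=2.3562, β=1.4291, γ=5.0665.
cos(β/2)=0.755388, sin(β/2)=0.655278
d^3_{-3,1}: single k=4 term ⇒ +0.407462;  D = -0.170342+0.370147i
d^3_{-2,1}: k∈[3..4] ⇒ +0.767037 -0.288600 = +0.478437;  D = +0.448754-0.165896i
d^3_{-1,1}: k∈[2..4] ⇒ +0.838847 -0.841650 +0.079168 = +0.076365;  D = -0.069372-0.031924i
d^3_{0,1}: k∈[1..3] ⇒ +0.558299 -1.260371 +0.316146 = -0.385926;  D = -0.133822-0.361981i
d^3_{1,1}: k∈[0..2] ⇒ +0.185789 -1.118462 +0.631238 = -0.301435;  D = -0.126011+0.273833i
d^3_{2,1}: k∈[0..1] ⇒ -0.509655 +0.767037 = +0.257382;  D = -0.241412+0.089252i
d^3_{3,1}: single k=0 term ⇒ +0.541473;  D = +0.491893+0.226350i
Y_3^{m'}(θ=2.7252,φ=4.7548) and Σ D·Y over m':
  (-0.1703+0.3701i)·(-0.0035-0.0274i)  (+0.4488-0.1659i)·(+0.1524-0.0130i)  (-0.0694-0.0319i)·(+0.0176+0.4156i)  (-0.1338-0.3620i)·(-0.4034+0.0000i)  (-0.1260+0.2738i)·(-0.0176+0.4156i)  (-0.2414+0.0893i)·(+0.1524+0.0130i)  (+0.4919+0.2263i)·(+0.0035-0.0274i)
Y_3^1(R⁻¹ n̂) = +0.001394+0.029518i

Re=0.0014 Im=0.0295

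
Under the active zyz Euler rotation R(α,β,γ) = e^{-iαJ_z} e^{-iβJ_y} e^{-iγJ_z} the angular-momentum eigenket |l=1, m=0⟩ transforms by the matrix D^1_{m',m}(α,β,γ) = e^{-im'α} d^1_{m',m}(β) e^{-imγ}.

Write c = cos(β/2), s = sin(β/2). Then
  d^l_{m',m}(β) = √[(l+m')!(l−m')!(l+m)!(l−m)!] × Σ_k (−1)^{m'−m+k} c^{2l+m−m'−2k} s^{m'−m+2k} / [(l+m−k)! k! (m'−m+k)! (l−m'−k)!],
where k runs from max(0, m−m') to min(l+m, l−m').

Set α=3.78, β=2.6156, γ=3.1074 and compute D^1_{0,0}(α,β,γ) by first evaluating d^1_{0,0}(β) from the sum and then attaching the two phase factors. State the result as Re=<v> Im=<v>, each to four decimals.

Re=-0.8648 Im=0.0000

D^1_{0,0}(3.78,2.6156,3.1074) = e^{-i·0·3.78}·d^1_{0,0}(2.6156)·e^{-i·0·3.1074}. Compute d first:
c=cos(2.6156/2)=0.259975, s=sin(2.6156/2)=0.965615; N=√[1·1·1·1]=1.000000
k: max(0,(0)−(0))=0 … min(1+(0),1−(0))=1
  k=0: (−1)^0·1.0000/(1)·0.2600^2·0.9656^0 = +0.067587
  k=1: (−1)^1·1.0000/(1)·0.2600^0·0.9656^2 = -0.932413
d^1_{0,0}(2.6156) = +0.067587 -0.932413 = -0.864826
D = (+1.000000+0.000000i)·(-0.864826)·(+1.000000+0.000000i) = -0.864826+0.000000i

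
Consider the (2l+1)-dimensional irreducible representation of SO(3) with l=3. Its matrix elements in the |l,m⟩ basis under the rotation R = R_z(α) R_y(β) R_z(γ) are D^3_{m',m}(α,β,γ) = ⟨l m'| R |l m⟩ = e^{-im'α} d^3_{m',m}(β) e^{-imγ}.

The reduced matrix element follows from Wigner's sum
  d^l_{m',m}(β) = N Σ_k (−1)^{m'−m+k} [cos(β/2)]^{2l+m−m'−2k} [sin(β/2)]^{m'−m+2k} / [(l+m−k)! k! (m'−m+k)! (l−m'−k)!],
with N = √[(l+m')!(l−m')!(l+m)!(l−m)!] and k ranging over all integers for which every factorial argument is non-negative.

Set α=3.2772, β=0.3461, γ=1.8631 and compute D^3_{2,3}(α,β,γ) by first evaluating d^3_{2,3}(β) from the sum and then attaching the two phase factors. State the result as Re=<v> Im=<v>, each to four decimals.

Re=0.3568 Im=0.1605

First d^3_{2,3}(β=0.3461), then the phase factors e^{-i(2)α} and e^{-i(3)γ}:
With c≡cos(β/2)=0.985064 and s≡sin(β/2)=0.172188, N=[120·1·720·1]^{1/2}=293.938769
k∈{1} keeps every argument non-negative
  k=1: (−1)^0·293.9388/(120)·0.9851^5·0.1722^1 = +0.391201
d^3_{2,3}(0.3461) = +0.391201
D = (+0.963446-0.267902i)·(+0.391201)·(+0.768767+0.639529i) = +0.356774+0.160470i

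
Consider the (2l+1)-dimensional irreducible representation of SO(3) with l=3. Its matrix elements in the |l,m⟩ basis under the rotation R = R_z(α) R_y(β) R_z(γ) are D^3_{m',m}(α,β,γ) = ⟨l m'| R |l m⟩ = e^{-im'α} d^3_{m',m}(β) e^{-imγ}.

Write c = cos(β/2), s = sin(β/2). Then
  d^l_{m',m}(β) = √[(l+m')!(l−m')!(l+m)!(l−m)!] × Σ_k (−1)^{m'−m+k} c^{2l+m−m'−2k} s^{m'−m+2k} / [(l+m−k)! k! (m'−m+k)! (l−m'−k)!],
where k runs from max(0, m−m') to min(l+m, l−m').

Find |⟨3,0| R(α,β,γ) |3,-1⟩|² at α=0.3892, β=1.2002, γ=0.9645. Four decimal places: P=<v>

First d^3_{0,-1}(β=1.2002), then the phase factors e^{-i(0)α} and e^{-i(-1)γ}:
Half-angle: c=0.825279, s=0.564725. N=√(6·6·2·24)=41.569219
k∈{0,1,2} keeps every argument non-negative
  k=0: (−1)^1·41.5692/(12)·0.8253^5·0.5647^1 = -0.748914
  k=1: (−1)^2·41.5692/(4)·0.8253^3·0.5647^3 = +1.052024
  k=2: (−1)^3·41.5692/(12)·0.8253^1·0.5647^5 = -0.164201
d^3_{0,-1}(1.2002) = -0.748914 +1.052024 -0.164201 = +0.138908
|D^3_{0,-1}|² = |d^3_{0,-1}(β)|² = (+0.138908)² = 0.019296 (the z-rotation phases have unit modulus)

P=0.0193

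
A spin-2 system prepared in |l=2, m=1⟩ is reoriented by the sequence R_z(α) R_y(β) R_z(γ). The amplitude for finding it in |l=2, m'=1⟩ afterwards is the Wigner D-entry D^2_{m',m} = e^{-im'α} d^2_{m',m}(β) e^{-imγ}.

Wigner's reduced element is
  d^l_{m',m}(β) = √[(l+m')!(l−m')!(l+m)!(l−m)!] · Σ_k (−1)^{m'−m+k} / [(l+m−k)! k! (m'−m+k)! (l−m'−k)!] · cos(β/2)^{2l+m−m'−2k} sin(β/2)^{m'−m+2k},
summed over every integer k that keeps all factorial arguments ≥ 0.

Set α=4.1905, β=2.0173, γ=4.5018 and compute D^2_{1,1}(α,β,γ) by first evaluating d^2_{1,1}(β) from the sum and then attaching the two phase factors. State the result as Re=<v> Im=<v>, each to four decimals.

Split into d^2_{1,1}(β=2.0173) × two z-phases.
Half-angle: c=0.533003, s=0.846113. N=√(6·1·6·1)=6.000000
k∈{0,1} keeps every argument non-negative
  k=0: (−1)^0·6.0000/(6)·0.5330^4·0.8461^0 = +0.080709
  k=1: (−1)^1·6.0000/(2)·0.5330^2·0.8461^2 = -0.610152
d^2_{1,1}(2.0173) = +0.080709 -0.610152 = -0.529443
Attach z-rotation phases: D = e^{-i(1)(4.1905)}·(-0.529443)·e^{-i(1)(4.5018)} = +0.393652+0.354046i

Re=0.3937 Im=0.3540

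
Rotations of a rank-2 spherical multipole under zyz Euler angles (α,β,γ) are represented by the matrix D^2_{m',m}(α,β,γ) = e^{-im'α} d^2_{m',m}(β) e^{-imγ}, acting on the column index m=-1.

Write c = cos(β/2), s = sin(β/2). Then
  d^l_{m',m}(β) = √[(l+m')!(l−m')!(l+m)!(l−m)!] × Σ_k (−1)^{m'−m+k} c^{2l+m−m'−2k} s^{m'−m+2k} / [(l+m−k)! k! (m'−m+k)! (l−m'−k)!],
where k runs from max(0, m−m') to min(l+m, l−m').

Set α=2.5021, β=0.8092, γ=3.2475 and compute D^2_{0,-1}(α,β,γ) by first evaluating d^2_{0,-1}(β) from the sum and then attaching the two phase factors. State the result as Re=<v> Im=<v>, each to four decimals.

Split into d^2_{0,-1}(β=0.8092) × two z-phases.
c=cos(0.8092/2)=0.919260, s=sin(0.8092/2)=0.393651; N=√[2·2·1·6]=4.898979
k∈{0,1} keeps every argument non-negative
  k=0: (−1)^1·4.8990/(2)·0.9193^3·0.3937^1 = -0.749035
  k=1: (−1)^2·4.8990/(2)·0.9193^1·0.3937^3 = +0.137356
d^2_{0,-1}(0.8092) = -0.749035 +0.137356 = -0.611679
D = (+1.000000+0.000000i)·(-0.611679)·(-0.994397-0.105709i) = +0.608252+0.064660i

Re=0.6083 Im=0.0647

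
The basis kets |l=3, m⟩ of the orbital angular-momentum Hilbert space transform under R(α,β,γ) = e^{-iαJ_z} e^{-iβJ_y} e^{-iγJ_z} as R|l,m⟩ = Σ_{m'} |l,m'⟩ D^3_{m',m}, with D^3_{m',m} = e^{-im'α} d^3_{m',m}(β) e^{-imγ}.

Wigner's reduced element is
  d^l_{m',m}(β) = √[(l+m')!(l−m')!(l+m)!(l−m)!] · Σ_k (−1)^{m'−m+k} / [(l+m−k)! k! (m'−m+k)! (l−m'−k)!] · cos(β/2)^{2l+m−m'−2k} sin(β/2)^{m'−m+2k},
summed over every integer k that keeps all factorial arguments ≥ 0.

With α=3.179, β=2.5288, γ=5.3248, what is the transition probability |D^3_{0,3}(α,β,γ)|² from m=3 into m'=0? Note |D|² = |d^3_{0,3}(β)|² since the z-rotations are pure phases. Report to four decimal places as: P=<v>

D^3_{0,3}(3.179,2.5288,5.3248) = e^{-i·0·3.179}·d^3_{0,3}(2.5288)·e^{-i·3·5.3248}. Compute d first:
With c≡cos(β/2)=0.301625 and s≡sin(β/2)=0.953427, N=[6·6·720·1]^{1/2}=160.996894
The bounds max(0,m−m')=3 and min(l+m,l−m')=3 give 1 term
  k=3: (−1)^0·160.9969/(36)·0.3016^3·0.9534^3 = +0.106360
d^3_{0,3}(2.5288) = +0.106360
|D^3_{0,3}|² = |d^3_{0,3}(β)|² = (+0.106360)² = 0.011312 (the z-rotation phases have unit modulus)

P=0.0113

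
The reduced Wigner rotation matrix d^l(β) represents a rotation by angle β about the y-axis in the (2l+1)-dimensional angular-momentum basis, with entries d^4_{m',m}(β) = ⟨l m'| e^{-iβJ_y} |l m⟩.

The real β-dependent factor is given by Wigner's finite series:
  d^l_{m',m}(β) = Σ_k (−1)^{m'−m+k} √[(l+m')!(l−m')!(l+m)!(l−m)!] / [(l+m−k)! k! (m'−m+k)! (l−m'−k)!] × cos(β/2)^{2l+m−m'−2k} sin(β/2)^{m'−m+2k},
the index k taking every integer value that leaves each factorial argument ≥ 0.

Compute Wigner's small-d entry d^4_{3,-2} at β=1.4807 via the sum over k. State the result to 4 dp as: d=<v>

d^4_{3,-2}(β=1.4807) via Wigner's sum:
With c≡cos(β/2)=0.738233 and s≡sin(β/2)=0.674546, N=[5040·1·2·720]^{1/2}=2693.993318
k: max(0,(-2)−(3))=0 … min(4+(-2),4−(3))=1
  k=0: (−1)^5·2693.9933/(240)·0.7382^3·0.6745^5 = -0.630701
  k=1: (−1)^6·2693.9933/(720)·0.7382^1·0.6745^7 = +0.175525
d^4_{3,-2}(1.4807) = -0.630701 +0.175525 = -0.455176

d=-0.4552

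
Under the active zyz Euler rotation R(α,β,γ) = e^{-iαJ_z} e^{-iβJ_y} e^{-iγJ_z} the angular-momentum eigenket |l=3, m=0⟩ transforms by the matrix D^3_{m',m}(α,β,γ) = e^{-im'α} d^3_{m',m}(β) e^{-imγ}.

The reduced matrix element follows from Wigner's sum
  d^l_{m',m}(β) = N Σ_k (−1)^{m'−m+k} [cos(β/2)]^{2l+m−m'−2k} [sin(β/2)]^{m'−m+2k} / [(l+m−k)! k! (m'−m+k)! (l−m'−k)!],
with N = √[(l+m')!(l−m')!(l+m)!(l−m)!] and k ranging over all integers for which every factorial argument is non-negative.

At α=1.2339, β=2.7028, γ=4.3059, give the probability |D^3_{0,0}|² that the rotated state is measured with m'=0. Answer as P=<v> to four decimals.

D^3_{0,0}(1.2339,2.7028,4.3059) = e^{-i·0·1.2339}·d^3_{0,0}(2.7028)·e^{-i·0·4.3059}. Compute d first:
Half-angle: c=0.217640, s=0.976029. N=√(6·6·6·6)=36.000000
k: max(0,(0)−(0))=0 … min(3+(0),3−(0))=3
  k=0: (−1)^0·36.0000/(36)·0.2176^6·0.9760^0 = +0.000106
  k=1: (−1)^1·36.0000/(4)·0.2176^4·0.9760^2 = -0.019237
  k=2: (−1)^2·36.0000/(4)·0.2176^2·0.9760^4 = +0.386877
  k=3: (−1)^3·36.0000/(36)·0.2176^0·0.9760^6 = -0.864523
d^3_{0,0}(2.7028) = +0.000106 -0.019237 +0.386877 -0.864523 = -0.496776
|D^3_{0,0}|² = |d^3_{0,0}(β)|² = (-0.496776)² = 0.246786 (the z-rotation phases have unit modulus)

P=0.2468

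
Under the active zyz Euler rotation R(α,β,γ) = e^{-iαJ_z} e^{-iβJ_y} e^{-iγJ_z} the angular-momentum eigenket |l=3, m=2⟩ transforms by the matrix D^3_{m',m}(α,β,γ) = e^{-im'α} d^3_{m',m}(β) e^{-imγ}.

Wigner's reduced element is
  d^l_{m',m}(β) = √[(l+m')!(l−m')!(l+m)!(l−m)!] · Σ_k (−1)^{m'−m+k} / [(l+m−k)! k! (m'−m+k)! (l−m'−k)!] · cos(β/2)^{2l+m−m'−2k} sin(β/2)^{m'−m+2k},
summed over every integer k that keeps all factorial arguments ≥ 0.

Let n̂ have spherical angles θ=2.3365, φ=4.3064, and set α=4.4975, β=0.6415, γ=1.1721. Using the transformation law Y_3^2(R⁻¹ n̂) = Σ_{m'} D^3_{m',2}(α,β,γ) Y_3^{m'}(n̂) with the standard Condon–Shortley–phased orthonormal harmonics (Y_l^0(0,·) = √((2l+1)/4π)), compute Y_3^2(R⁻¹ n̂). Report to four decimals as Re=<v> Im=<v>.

Re=0.1148 Im=0.0658

Need the full column D^3_{m',2} for m'=−3..3 at α=4.4975, β=0.6415, γ=1.1721.
cos(β/2)=0.948999, sin(β/2)=0.315278
d^3_{-3,2}: single k=5 term ⇒ +0.007241;  D = +0.001102-0.007157i
d^3_{-2,2}: k∈[4..5] ⇒ +0.044492 -0.000982 = +0.043510;  D = +0.040603+0.015637i
d^3_{-1,2}: k∈[3..4] ⇒ +0.169399 -0.009348 = +0.160050;  D = -0.088046+0.133656i
d^3_{0,2}: k∈[2..3] ⇒ +0.441583 -0.048738 = +0.392845;  D = -0.274432-0.281095i
d^3_{1,2}: k∈[1..2] ⇒ +0.767403 -0.169399 = +0.598004;  D = +0.507133-0.316899i
d^3_{2,2}: k∈[0..1] ⇒ +0.730458 -0.403108 = +0.327349;  D = +0.110285+0.308212i
d^3_{3,2}: single k=0 term ⇒ -0.594428;  D = +0.589509-0.076313i
Y_3^{m'}(θ=2.3365,φ=4.3064) and Σ D·Y over m':
  (+0.0011-0.0072i)·(+0.1467-0.0540i)  (+0.0406+0.0156i)·(+0.2533+0.2671i)  (-0.0880+0.1337i)·(-0.1290+0.3000i)  (-0.2744-0.2811i)·(+0.1548+0.0000i)  (+0.5071-0.3169i)·(+0.1290+0.3000i)  (+0.1103+0.3082i)·(+0.2533-0.2671i)  (+0.5895-0.0763i)·(-0.1467-0.0540i)
Y_3^2(R⁻¹ n̂) = +0.114794+0.065764i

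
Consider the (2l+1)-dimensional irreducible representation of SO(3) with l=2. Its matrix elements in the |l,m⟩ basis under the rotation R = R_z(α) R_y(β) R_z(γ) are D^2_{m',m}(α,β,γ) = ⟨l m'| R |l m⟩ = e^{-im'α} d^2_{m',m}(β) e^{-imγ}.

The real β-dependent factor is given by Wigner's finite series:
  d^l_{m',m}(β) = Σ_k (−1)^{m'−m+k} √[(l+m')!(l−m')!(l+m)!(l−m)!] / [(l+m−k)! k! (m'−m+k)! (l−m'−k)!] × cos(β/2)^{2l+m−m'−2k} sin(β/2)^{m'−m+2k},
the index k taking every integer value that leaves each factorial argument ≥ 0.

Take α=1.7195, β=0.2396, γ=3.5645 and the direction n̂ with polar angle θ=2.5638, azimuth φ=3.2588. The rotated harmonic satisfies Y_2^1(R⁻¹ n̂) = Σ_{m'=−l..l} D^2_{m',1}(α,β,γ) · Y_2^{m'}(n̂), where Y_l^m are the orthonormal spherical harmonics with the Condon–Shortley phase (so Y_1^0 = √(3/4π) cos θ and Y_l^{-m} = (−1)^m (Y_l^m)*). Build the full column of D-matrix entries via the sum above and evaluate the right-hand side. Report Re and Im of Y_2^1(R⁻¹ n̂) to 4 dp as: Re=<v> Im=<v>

Need the full column D^2_{m',1} for m'=−2..2 at α=1.7195, β=0.2396, γ=3.5645.
cos(β/2)=0.992833, sin(β/2)=0.119514
d^2_{-2,1}: single k=3 term ⇒ +0.003390;  D = +0.003363-0.000424i
d^2_{-1,1}: k∈[2..3] ⇒ +0.042238 -0.000204 = +0.042034;  D = -0.011382-0.040464i
d^2_{0,1}: k∈[1..2] ⇒ +0.286498 -0.004151 = +0.282346;  D = -0.257471+0.115879i
d^2_{1,1}: k∈[0..1] ⇒ +0.971637 -0.042238 = +0.929399;  D = +0.502793+0.781653i
d^2_{2,1}: single k=0 term ⇒ -0.233924;  D = -0.175817+0.154301i
Y_2^{m'}(θ=2.5638,φ=3.2588) and Σ D·Y over m':
  (+0.0034-0.0004i)·(+0.1121-0.0268i)  (-0.0114-0.0405i)·(+0.3510-0.0413i)  (-0.2575+0.1159i)·(+0.3485+0.0000i)  (+0.5028+0.7817i)·(-0.3510-0.0413i)  (-0.1758+0.1543i)·(+0.1121+0.0268i)
Y_2^1(R⁻¹ n̂) = -0.263061-0.256059i

Re=-0.2631 Im=-0.2561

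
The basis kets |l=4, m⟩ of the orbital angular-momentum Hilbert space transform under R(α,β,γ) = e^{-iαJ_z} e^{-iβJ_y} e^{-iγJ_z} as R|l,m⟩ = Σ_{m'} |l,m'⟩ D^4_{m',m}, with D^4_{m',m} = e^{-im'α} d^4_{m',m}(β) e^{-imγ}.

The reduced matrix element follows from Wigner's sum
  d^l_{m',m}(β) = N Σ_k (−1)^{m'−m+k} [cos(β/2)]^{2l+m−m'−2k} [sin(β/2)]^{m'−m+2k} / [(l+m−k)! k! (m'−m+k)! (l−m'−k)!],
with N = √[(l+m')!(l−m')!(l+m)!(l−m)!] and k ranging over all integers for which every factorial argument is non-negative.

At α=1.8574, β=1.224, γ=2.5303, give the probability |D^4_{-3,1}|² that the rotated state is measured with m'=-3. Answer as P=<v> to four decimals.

P=0.2076

First d^4_{-3,1}(β=1.224), then the phase factors e^{-i(-3)α} and e^{-i(1)γ}:
c=cos(1.224/2)=0.818501, s=sin(1.224/2)=0.574506; N=√[1·5040·120·6]=1904.940944
k∈{4,5} keeps every argument non-negative
  k=4: (−1)^0·1904.9409/(144)·0.8185^4·0.5745^4 = +0.646803
  k=5: (−1)^1·1904.9409/(240)·0.8185^2·0.5745^6 = -0.191194
d^4_{-3,1}(1.224) = +0.646803 -0.191194 = +0.455609
|D^4_{-3,1}|² = |d^4_{-3,1}(β)|² = (+0.455609)² = 0.207580 (the z-rotation phases have unit modulus)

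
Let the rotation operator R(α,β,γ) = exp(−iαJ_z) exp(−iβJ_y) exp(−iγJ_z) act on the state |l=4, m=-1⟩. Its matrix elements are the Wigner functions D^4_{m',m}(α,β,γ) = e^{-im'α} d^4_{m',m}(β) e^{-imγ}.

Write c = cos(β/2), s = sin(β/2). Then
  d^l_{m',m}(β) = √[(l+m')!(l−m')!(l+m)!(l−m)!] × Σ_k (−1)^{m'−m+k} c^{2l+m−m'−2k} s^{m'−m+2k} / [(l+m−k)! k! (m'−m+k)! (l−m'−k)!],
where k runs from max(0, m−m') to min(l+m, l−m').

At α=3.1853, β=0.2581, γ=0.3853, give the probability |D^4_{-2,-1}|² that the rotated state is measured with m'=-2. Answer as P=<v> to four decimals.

First d^4_{-2,-1}(β=0.2581), then the phase factors e^{-i(-2)α} and e^{-i(-1)γ}:
With c≡cos(β/2)=0.991685 and s≡sin(β/2)=0.128692, N=[2·720·6·120]^{1/2}=1018.233765
k: max(0,(-1)−(-2))=1 … min(4+(-1),4−(-2))=3
  k=1: (−1)^0·1018.2338/(240)·0.9917^7·0.1287^1 = +0.514995
  k=2: (−1)^1·1018.2338/(48)·0.9917^5·0.1287^3 = -0.043364
  k=3: (−1)^2·1018.2338/(72)·0.9917^3·0.1287^5 = +0.000487
d^4_{-2,-1}(0.2581) = +0.514995 -0.043364 +0.000487 = +0.472118
|D^4_{-2,-1}|² = |d^4_{-2,-1}(β)|² = (+0.472118)² = 0.222895 (the z-rotation phases have unit modulus)

P=0.2229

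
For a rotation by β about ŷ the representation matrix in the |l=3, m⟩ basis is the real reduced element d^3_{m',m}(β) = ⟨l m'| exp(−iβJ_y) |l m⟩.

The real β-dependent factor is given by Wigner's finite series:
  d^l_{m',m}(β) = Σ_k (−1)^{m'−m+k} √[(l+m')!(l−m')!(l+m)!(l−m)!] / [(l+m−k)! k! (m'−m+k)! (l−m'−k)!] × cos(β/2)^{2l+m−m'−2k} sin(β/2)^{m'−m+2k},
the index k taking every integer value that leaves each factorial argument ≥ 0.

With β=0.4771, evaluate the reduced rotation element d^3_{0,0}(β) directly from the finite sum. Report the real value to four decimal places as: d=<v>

d=0.4200

d^3_{0,0}(β=0.4771) via Wigner's sum:
c=cos(0.4771/2)=0.971682, s=sin(0.4771/2)=0.236294; N=√[6·6·6·6]=36.000000
The bounds max(0,m−m')=0 and min(l+m,l−m')=3 give 4 terms
  k=0: (−1)^0·36.0000/(36)·0.9717^6·0.2363^0 = +0.841674
  k=1: (−1)^1·36.0000/(4)·0.9717^4·0.2363^2 = -0.447965
  k=2: (−1)^2·36.0000/(4)·0.9717^2·0.2363^4 = +0.026491
  k=3: (−1)^3·36.0000/(36)·0.9717^0·0.2363^6 = -0.000174
d^3_{0,0}(0.4771) = +0.841674 -0.447965 +0.026491 -0.000174 = +0.420027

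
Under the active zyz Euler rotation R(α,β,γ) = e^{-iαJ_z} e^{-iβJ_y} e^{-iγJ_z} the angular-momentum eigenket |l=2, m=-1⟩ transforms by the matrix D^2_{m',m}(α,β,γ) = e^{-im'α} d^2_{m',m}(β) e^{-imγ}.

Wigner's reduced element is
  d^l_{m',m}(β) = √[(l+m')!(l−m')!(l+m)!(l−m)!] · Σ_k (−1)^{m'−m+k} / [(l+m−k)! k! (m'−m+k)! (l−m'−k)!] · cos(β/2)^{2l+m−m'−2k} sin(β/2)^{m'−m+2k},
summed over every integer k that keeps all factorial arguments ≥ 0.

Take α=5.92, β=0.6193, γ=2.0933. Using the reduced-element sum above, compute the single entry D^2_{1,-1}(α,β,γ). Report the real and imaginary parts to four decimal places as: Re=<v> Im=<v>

D^2_{1,-1}(5.92,0.6193,2.0933) = e^{-i·1·5.92}·d^2_{1,-1}(0.6193)·e^{-i·-1·2.0933}. Compute d first:
c=cos(0.6193/2)=0.952440, s=sin(0.6193/2)=0.304725; N=√[6·1·1·6]=6.000000
k∈{0,1} keeps every argument non-negative
  k=0: (−1)^2·6.0000/(2)·0.9524^2·0.3047^2 = +0.252705
  k=1: (−1)^3·6.0000/(6)·0.9524^0·0.3047^4 = -0.008623
d^2_{1,-1}(0.6193) = +0.252705 -0.008623 = +0.244082
D = (+0.934770+0.355254i)·(+0.244082)·(-0.499051+0.866572i) = -0.189006+0.154445i

Re=-0.1890 Im=0.1544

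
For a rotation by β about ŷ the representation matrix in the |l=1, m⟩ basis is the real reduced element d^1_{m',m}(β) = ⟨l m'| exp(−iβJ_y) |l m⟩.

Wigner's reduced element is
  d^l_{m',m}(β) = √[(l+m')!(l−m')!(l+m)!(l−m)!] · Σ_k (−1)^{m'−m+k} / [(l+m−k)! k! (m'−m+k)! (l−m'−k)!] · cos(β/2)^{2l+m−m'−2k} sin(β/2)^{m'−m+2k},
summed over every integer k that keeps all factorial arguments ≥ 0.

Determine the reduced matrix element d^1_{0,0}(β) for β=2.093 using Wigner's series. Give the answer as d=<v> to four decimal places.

d^1_{0,0}(β=2.093) via Wigner's sum:
Half-angle: c=0.500604, s=0.865676. N=√(1·1·1·1)=1.000000
The bounds max(0,m−m')=0 and min(l+m,l−m')=1 give 2 terms
  k=0: (−1)^0·1.0000/(1)·0.5006^2·0.8657^0 = +0.250604
  k=1: (−1)^1·1.0000/(1)·0.5006^0·0.8657^2 = -0.749396
d^1_{0,0}(2.093) = +0.250604 -0.749396 = -0.498791

d=-0.4988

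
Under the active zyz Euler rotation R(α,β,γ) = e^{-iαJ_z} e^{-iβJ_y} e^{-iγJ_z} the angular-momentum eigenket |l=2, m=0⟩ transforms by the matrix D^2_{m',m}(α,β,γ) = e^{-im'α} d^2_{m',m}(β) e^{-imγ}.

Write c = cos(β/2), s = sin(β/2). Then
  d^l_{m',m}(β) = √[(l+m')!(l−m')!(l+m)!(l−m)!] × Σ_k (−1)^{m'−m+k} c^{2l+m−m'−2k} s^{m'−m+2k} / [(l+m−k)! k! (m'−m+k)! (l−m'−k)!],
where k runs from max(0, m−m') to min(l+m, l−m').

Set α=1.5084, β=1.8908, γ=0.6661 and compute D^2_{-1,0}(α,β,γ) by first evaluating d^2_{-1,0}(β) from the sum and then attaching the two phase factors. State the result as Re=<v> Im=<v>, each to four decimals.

Re=-0.0228 Im=-0.3650

D^2_{-1,0}(1.5084,1.8908,0.6661) = e^{-i·-1·1.5084}·d^2_{-1,0}(1.8908)·e^{-i·0·0.6661}. Compute d first:
Half-angle: c=0.585419, s=0.810731. N=√(1·6·2·2)=4.898979
The bounds max(0,m−m')=1 and min(l+m,l−m')=2 give 2 terms
  k=1: (−1)^0·4.8990/(2)·0.5854^3·0.8107^1 = +0.398430
  k=2: (−1)^1·4.8990/(2)·0.5854^1·0.8107^3 = -0.764140
d^2_{-1,0}(1.8908) = +0.398430 -0.764140 = -0.365710
D = (+0.062356+0.998054i)·(-0.365710)·(+1.000000+0.000000i) = -0.022804-0.364998i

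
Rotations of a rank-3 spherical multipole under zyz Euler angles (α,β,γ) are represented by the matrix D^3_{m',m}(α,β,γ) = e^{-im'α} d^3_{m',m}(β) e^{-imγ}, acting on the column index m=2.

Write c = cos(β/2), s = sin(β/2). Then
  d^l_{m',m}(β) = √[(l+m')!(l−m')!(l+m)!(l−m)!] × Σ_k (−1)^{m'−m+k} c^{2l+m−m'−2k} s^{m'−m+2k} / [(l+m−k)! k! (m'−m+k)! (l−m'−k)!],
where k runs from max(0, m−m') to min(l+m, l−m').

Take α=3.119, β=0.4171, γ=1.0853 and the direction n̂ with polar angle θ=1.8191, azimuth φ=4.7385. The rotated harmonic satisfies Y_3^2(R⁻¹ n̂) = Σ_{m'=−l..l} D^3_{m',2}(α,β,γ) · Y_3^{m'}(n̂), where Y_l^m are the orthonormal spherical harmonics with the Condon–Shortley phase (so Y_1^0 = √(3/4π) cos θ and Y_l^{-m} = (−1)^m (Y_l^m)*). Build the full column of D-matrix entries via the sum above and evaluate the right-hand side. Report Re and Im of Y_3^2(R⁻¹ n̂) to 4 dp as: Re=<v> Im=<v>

Re=-0.1539 Im=-0.1768

Need the full column D^3_{m',2} for m'=−3..3 at α=3.119, β=0.4171, γ=1.0853.
cos(β/2)=0.978332, sin(β/2)=0.207042
d^3_{-3,2}: single k=5 term ⇒ +0.000912;  D = +0.000564+0.000716i
d^3_{-2,2}: k∈[4..5] ⇒ +0.008794 -0.000079 = +0.008715;  D = -0.005239-0.006964i
d^3_{-1,2}: k∈[3..4] ⇒ +0.052561 -0.001177 = +0.051384;  D = +0.029956+0.041748i
d^3_{0,2}: k∈[2..3] ⇒ +0.215090 -0.009633 = +0.205457;  D = -0.115977-0.169594i
d^3_{1,2}: k∈[1..2] ⇒ +0.586799 -0.052561 = +0.534238;  D = +0.291528+0.447685i
d^3_{2,2}: k∈[0..1] ⇒ +0.876835 -0.196350 = +0.680485;  D = -0.358357-0.578482i
d^3_{3,2}: single k=0 term ⇒ -0.454532;  D = -0.230575-0.391707i
Y_3^{m'}(θ=1.8191,φ=4.7385) and Σ D·Y over m':
  (+0.0006+0.0007i)·(-0.0297-0.3788i)  (-0.0052-0.0070i)·(+0.2357-0.0123i)  (+0.0300+0.0417i)·(-0.0057-0.2186i)  (-0.1160-0.1696i)·(+0.2474+0.0000i)  (+0.2915+0.4477i)·(+0.0057-0.2186i)  (-0.3584-0.5785i)·(+0.2357+0.0123i)  (-0.2306-0.3917i)·(+0.0297-0.3788i)
Y_3^2(R⁻¹ n̂) = -0.153863-0.176776i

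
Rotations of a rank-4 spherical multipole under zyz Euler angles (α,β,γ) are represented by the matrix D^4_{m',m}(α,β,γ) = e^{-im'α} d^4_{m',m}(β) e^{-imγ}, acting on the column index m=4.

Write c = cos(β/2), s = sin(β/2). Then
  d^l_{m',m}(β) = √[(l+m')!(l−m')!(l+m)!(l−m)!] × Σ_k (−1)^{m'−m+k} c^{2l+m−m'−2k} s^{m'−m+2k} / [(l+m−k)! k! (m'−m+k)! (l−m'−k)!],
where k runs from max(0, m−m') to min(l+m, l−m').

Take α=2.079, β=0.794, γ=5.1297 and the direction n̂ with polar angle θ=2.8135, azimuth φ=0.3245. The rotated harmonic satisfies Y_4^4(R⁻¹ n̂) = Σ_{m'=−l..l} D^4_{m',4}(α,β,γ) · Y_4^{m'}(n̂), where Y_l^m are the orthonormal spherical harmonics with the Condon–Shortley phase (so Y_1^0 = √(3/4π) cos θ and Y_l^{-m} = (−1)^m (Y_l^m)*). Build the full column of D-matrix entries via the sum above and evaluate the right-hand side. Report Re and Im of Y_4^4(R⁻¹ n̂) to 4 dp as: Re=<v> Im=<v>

Re=-0.1036 Im=0.0416

Need the full column D^4_{m',4} for m'=−4..4 at α=2.079, β=0.794, γ=5.1297.
cos(β/2)=0.922225, sin(β/2)=0.386653
d^4_{-4,4}: single k=8 term ⇒ +0.000500;  D = +0.000467+0.000178i
d^4_{-3,4}: single k=7 term ⇒ +0.003370;  D = -0.000486-0.003335i
d^4_{-2,4}: single k=6 term ⇒ +0.015038;  D = -0.011945+0.009135i
d^4_{-1,4}: single k=5 term ⇒ +0.050724;  D = +0.046525+0.020208i
d^4_{0,4}: single k=4 term ⇒ +0.135265;  D = -0.013295-0.134610i
d^4_{1,4}: single k=3 term ⇒ +0.288565;  D = -0.237074+0.164517i
d^4_{2,4}: single k=2 term ⇒ +0.486681;  D = +0.436965+0.214289i
d^4_{3,4}: single k=1 term ⇒ +0.620477;  D = -0.032413-0.619629i
d^4_{4,4}: single k=0 term ⇒ +0.523233;  D = -0.443183+0.278141i
Y_4^{m'}(θ=2.8135,φ=0.3245) and Σ D·Y over m':
  (+0.0005+0.0002i)·(+0.0013-0.0046i)  (-0.0005-0.0033i)·(-0.0223+0.0328i)  (-0.0119+0.0091i)·(+0.1459-0.1107i)  (+0.0465+0.0202i)·(-0.4477+0.1506i)  (-0.0133-0.1346i)·(+0.4468+0.0000i)  (-0.2371+0.1645i)·(+0.4477+0.1506i)  (+0.4370+0.2143i)·(+0.1459+0.1107i)  (-0.0324-0.6196i)·(+0.0223+0.0328i)  (-0.4432+0.2781i)·(+0.0013+0.0046i)
Y_4^4(R⁻¹ n̂) = -0.103557+0.041563i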